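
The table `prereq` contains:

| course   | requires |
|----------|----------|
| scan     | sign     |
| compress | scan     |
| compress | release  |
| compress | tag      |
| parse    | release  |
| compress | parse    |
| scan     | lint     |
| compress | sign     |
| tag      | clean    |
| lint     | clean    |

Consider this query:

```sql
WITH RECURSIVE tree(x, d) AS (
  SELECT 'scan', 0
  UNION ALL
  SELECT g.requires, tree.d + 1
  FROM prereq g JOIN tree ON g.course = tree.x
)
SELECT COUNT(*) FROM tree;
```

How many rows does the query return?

Base: (scan, d=0).
Iteration 1: edges from {scan} -> (lint, d=1), (sign, d=1).
Iteration 2: edges from {lint,sign} -> (clean, d=2).
Iteration 3: no outgoing edges from {clean}; recursion stops.
Total rows emitted: 4.

4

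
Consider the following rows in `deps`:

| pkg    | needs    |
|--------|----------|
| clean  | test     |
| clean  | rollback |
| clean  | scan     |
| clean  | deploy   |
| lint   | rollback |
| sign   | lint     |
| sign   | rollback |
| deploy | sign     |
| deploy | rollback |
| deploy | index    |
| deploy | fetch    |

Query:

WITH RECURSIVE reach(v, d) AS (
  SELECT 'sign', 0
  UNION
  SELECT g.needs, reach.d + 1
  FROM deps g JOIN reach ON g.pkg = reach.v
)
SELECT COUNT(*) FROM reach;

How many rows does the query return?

Base: (sign, d=0).
Iteration 1: edges from {sign} -> (lint, d=1), (rollback, d=1).
Iteration 2: edges from {lint,rollback} -> (rollback, d=2).
Iteration 3: no outgoing edges from {rollback}; recursion stops.
Total rows emitted: 4.

4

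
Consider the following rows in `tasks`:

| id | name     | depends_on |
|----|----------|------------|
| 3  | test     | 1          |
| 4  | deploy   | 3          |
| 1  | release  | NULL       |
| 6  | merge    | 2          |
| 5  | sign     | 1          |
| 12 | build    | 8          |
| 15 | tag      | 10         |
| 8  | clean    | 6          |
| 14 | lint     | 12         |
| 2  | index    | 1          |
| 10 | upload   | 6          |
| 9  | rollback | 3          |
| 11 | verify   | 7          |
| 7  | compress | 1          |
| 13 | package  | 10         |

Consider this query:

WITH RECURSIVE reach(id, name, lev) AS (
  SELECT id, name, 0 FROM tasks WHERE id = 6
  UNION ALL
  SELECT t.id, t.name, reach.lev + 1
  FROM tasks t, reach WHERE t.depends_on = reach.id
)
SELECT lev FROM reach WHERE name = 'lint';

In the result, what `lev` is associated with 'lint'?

3

Base: id=6 (merge) at lev 0.
Iteration 1: rows with depends_on in {6} -> clean (id 8, lev 1), upload (id 10, lev 1).
Iteration 2: rows with depends_on in {8,10} -> build (id 12, lev 2), package (id 13, lev 2), tag (id 15, lev 2).
Iteration 3: rows with depends_on in {12,13,15} -> lint (id 14, lev 3).
Iteration 4: no rows with depends_on in {14}; recursion stops.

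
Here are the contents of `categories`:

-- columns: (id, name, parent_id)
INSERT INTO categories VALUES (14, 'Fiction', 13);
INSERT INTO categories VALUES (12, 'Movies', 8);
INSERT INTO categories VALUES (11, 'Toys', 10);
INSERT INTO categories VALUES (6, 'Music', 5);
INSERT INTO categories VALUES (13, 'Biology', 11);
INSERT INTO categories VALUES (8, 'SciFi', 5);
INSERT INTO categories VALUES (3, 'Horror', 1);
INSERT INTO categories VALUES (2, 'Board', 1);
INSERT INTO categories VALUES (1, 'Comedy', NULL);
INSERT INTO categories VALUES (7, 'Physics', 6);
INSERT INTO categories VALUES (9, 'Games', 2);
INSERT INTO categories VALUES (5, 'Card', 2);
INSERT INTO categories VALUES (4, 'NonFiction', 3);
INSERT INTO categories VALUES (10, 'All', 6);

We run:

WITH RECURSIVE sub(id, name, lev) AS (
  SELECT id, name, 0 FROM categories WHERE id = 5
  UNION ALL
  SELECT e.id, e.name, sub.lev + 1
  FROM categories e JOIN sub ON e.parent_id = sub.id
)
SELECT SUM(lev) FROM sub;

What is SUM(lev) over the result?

Base: id=5 (Card) at lev 0.
Iteration 1: rows with parent_id in {5} -> Music (id 6, lev 1), SciFi (id 8, lev 1).
Iteration 2: rows with parent_id in {6,8} -> Physics (id 7, lev 2), All (id 10, lev 2), Movies (id 12, lev 2).
Iteration 3: rows with parent_id in {7,10,12} -> Toys (id 11, lev 3).
Iteration 4: rows with parent_id in {11} -> Biology (id 13, lev 4).
Iteration 5: rows with parent_id in {13} -> Fiction (id 14, lev 5).
Iteration 6: no rows with parent_id in {14}; recursion stops.
SUM(lev) = 0 + 1 + 1 + 2 + 2 + 2 + 3 + 4 + 5 = 20.

20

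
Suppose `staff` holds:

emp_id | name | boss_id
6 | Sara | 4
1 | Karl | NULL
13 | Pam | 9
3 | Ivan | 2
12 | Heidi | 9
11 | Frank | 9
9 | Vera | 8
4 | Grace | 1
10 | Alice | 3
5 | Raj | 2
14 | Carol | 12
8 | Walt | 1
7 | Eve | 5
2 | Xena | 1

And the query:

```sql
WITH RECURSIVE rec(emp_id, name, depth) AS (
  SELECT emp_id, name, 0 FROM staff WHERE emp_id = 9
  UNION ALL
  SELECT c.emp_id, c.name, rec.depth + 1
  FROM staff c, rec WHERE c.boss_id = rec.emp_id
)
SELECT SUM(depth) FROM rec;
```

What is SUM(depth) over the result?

Base: emp_id=9 (Vera) at depth 0.
Iteration 1: rows with boss_id in {9} -> Frank (id 11, depth 1), Heidi (id 12, depth 1), Pam (id 13, depth 1).
Iteration 2: rows with boss_id in {11,12,13} -> Carol (id 14, depth 2).
Iteration 3: no rows with boss_id in {14}; recursion stops.
SUM(depth) = 0 + 1 + 1 + 1 + 2 = 5.

5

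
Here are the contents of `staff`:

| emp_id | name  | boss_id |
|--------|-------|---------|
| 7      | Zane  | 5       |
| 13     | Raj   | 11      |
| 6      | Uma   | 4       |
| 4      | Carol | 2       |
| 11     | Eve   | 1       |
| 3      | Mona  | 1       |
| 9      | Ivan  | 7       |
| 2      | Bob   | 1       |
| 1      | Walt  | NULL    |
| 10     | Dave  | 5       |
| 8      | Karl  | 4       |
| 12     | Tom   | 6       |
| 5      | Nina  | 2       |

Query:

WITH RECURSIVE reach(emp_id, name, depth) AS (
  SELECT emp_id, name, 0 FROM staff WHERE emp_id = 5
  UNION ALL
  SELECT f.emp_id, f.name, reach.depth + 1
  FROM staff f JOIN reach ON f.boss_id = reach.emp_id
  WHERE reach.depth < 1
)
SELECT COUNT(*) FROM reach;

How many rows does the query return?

Base: emp_id=5 (Nina) at depth 0.
Iteration 1: rows with boss_id in {5} -> Zane (id 7, depth 1), Dave (id 10, depth 1).
Iteration 2: depth < 1 fails for all current rows; recursion stops.
Total rows emitted: 3.

3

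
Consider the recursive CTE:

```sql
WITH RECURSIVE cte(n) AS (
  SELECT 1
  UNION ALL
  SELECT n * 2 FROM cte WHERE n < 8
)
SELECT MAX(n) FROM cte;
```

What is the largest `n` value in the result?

8

Base: n=1.
Iteration 1: 1 < 8 holds -> n = 1 * 2 = 2.
Iteration 2: 2 < 8 holds -> n = 2 * 2 = 4.
Iteration 3: 4 < 8 holds -> n = 4 * 2 = 8.
Iteration 4: 8 < 8 fails; recursion stops.
n values: 1, 2, 4, 8; the maximum is 8.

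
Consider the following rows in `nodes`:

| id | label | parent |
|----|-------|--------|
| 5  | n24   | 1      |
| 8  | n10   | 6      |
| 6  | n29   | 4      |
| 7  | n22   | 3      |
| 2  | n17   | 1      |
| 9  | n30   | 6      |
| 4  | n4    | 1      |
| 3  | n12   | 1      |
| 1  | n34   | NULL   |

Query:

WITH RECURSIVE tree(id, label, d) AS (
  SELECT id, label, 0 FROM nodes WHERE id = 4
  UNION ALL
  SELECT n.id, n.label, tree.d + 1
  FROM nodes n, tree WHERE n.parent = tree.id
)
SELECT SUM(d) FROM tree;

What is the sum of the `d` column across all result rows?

Base: id=4 (n4) at d 0.
Iteration 1: rows with parent in {4} -> n29 (id 6, d 1).
Iteration 2: rows with parent in {6} -> n10 (id 8, d 2), n30 (id 9, d 2).
Iteration 3: no rows with parent in {8,9}; recursion stops.
SUM(d) = 0 + 1 + 2 + 2 = 5.

5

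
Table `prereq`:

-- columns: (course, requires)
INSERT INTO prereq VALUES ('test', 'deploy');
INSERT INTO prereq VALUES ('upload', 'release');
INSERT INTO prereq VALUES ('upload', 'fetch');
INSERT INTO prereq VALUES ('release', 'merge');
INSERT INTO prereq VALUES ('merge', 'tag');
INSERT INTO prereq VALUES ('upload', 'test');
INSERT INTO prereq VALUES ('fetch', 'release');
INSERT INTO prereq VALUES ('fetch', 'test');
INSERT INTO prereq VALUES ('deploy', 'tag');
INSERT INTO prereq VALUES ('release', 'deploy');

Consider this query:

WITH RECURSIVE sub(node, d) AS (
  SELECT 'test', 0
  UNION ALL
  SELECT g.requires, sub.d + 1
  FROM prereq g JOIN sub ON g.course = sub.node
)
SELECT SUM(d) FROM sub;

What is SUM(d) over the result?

Base: (test, d=0).
Iteration 1: edges from {test} -> (deploy, d=1).
Iteration 2: edges from {deploy} -> (tag, d=2).
Iteration 3: no outgoing edges from {tag}; recursion stops.
SUM(d) = 0 + 1 + 2 = 3.

3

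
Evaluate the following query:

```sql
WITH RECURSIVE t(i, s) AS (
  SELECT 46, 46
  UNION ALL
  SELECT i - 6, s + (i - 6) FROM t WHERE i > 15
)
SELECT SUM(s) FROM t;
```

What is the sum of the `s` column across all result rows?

Base: i=46, s=46.
Iteration 1: 46 > 15 holds -> i = 46 - 6 = 40, s = 46 + 40 = 86.
Iteration 2: 40 > 15 holds -> i = 40 - 6 = 34, s = 86 + 34 = 120.
Iteration 3: 34 > 15 holds -> i = 34 - 6 = 28, s = 120 + 28 = 148.
Iteration 4: 28 > 15 holds -> i = 28 - 6 = 22, s = 148 + 22 = 170.
Iteration 5: 22 > 15 holds -> i = 22 - 6 = 16, s = 170 + 16 = 186.
Iteration 6: 16 > 15 holds -> i = 16 - 6 = 10, s = 186 + 10 = 196.
Iteration 7: 10 > 15 fails; recursion stops.
SUM(s) = 46 + 86 + 120 + 148 + 170 + 186 + 196 = 952.

952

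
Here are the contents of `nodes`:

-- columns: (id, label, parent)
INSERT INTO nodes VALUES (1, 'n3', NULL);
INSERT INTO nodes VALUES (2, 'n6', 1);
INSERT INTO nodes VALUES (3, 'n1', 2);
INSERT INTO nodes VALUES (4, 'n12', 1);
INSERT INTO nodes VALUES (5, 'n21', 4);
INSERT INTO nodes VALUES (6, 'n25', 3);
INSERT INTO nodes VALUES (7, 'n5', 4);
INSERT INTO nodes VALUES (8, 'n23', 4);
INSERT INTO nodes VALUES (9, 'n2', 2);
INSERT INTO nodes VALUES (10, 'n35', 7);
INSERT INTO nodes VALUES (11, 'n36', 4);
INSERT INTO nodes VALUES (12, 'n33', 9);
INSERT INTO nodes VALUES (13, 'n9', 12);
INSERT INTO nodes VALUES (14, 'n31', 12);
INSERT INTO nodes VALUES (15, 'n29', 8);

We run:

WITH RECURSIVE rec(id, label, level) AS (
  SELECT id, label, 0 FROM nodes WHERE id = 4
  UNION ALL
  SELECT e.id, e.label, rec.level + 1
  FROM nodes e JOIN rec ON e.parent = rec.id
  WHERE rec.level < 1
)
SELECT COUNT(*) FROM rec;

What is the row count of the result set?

5

Base: id=4 (n12) at level 0.
Iteration 1: rows with parent in {4} -> n21 (id 5, level 1), n5 (id 7, level 1), n23 (id 8, level 1), n36 (id 11, level 1).
Iteration 2: level < 1 fails for all current rows; recursion stops.
Total rows emitted: 5.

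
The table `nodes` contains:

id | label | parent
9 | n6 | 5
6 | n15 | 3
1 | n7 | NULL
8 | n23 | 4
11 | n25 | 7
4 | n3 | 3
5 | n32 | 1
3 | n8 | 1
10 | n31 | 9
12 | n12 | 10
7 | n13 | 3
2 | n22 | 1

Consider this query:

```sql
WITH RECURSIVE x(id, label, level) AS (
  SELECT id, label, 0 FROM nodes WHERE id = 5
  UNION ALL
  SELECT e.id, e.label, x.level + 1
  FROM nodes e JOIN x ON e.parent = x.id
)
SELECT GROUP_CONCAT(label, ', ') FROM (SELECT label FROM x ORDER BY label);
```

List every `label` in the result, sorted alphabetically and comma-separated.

n12, n31, n32, n6

Base: id=5 (n32) at level 0.
Iteration 1: rows with parent in {5} -> n6 (id 9, level 1).
Iteration 2: rows with parent in {9} -> n31 (id 10, level 2).
Iteration 3: rows with parent in {10} -> n12 (id 12, level 3).
Iteration 4: no rows with parent in {12}; recursion stops.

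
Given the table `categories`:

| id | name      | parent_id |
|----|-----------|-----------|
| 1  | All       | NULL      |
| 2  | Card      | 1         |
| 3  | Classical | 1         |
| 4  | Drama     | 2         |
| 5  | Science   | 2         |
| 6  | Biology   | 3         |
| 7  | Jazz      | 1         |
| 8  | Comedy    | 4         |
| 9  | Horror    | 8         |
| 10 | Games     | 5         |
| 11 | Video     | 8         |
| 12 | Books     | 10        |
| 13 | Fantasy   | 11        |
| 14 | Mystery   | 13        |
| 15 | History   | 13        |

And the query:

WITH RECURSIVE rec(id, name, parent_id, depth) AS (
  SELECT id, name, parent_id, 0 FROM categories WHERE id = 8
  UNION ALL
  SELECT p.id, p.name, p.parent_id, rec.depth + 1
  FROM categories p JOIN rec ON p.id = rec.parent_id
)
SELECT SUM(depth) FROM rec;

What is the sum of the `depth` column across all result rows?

Base: id=8 (Comedy), parent_id=4, depth 0.
Iteration 1: join on id=4 -> Drama (id 4, parent_id=2, depth 1).
Iteration 2: join on id=2 -> Card (id 2, parent_id=1, depth 2).
Iteration 3: join on id=1 -> All (id 1, parent_id=NULL, depth 3).
Iteration 4: parent_id is NULL; no match; recursion stops.
SUM(depth) = 0 + 1 + 2 + 3 = 6.

6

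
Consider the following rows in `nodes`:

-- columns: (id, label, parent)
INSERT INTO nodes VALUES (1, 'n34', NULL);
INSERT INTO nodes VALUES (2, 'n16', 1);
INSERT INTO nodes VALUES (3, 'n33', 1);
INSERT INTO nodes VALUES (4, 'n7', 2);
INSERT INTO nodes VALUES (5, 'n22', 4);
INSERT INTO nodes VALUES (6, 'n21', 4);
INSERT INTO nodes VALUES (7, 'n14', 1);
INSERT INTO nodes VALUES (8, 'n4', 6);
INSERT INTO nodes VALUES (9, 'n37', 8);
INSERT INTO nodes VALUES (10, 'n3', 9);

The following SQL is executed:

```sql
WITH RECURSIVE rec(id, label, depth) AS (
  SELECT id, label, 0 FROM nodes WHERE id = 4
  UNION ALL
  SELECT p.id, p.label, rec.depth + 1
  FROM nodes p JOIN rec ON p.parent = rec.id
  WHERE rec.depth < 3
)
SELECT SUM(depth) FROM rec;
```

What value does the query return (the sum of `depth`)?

Base: id=4 (n7) at depth 0.
Iteration 1: rows with parent in {4} -> n22 (id 5, depth 1), n21 (id 6, depth 1).
Iteration 2: rows with parent in {5,6} -> n4 (id 8, depth 2).
Iteration 3: rows with parent in {8} -> n37 (id 9, depth 3).
Iteration 4: depth < 3 fails for all current rows; recursion stops.
SUM(depth) = 0 + 1 + 1 + 2 + 3 = 7.

7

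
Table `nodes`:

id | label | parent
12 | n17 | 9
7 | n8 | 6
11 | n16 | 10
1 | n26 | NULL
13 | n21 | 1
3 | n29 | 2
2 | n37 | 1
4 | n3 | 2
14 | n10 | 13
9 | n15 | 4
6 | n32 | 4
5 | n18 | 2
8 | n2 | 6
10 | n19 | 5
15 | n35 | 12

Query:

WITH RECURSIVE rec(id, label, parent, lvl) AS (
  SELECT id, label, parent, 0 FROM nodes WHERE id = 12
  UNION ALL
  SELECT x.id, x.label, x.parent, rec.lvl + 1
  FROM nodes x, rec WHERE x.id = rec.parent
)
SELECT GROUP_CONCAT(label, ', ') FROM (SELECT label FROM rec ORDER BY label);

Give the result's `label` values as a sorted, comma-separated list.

n15, n17, n26, n3, n37

Base: id=12 (n17), parent=9, lvl 0.
Iteration 1: join on id=9 -> n15 (id 9, parent=4, lvl 1).
Iteration 2: join on id=4 -> n3 (id 4, parent=2, lvl 2).
Iteration 3: join on id=2 -> n37 (id 2, parent=1, lvl 3).
Iteration 4: join on id=1 -> n26 (id 1, parent=NULL, lvl 4).
Iteration 5: parent is NULL; no match; recursion stops.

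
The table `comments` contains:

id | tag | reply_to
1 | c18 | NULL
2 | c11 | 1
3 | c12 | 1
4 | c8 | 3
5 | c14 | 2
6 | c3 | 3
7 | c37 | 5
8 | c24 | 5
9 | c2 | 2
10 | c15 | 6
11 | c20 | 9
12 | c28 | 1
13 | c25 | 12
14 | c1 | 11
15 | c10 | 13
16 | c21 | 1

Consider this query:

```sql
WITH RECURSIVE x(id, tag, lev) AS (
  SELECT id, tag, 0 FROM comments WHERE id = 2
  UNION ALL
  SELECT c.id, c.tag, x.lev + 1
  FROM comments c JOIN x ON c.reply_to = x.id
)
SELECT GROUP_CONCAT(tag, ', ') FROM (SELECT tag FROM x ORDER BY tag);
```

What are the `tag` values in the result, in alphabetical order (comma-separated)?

Base: id=2 (c11) at lev 0.
Iteration 1: rows with reply_to in {2} -> c14 (id 5, lev 1), c2 (id 9, lev 1).
Iteration 2: rows with reply_to in {5,9} -> c37 (id 7, lev 2), c24 (id 8, lev 2), c20 (id 11, lev 2).
Iteration 3: rows with reply_to in {7,8,11} -> c1 (id 14, lev 3).
Iteration 4: no rows with reply_to in {14}; recursion stops.

c1, c11, c14, c2, c20, c24, c37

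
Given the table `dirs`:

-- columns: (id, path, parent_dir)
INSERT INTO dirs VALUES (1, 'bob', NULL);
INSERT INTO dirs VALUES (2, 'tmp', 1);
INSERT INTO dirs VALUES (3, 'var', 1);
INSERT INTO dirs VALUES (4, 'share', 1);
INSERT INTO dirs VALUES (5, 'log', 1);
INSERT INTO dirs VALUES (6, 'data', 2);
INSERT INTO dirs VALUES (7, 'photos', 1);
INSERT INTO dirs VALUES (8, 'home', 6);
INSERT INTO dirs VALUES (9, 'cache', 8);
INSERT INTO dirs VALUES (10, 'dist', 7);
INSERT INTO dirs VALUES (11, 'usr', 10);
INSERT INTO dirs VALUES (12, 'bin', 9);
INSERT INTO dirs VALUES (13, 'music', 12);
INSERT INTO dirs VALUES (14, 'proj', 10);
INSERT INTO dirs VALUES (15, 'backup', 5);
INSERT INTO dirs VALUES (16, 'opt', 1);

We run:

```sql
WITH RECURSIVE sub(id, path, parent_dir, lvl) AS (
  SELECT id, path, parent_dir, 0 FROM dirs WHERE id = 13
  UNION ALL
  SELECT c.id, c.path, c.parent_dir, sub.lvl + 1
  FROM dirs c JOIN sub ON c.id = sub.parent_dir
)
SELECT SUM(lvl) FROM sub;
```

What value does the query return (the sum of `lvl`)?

Base: id=13 (music), parent_dir=12, lvl 0.
Iteration 1: join on id=12 -> bin (id 12, parent_dir=9, lvl 1).
Iteration 2: join on id=9 -> cache (id 9, parent_dir=8, lvl 2).
Iteration 3: join on id=8 -> home (id 8, parent_dir=6, lvl 3).
Iteration 4: join on id=6 -> data (id 6, parent_dir=2, lvl 4).
Iteration 5: join on id=2 -> tmp (id 2, parent_dir=1, lvl 5).
Iteration 6: join on id=1 -> bob (id 1, parent_dir=NULL, lvl 6).
Iteration 7: parent_dir is NULL; no match; recursion stops.
SUM(lvl) = 0 + 1 + 2 + 3 + 4 + 5 + 6 = 21.

21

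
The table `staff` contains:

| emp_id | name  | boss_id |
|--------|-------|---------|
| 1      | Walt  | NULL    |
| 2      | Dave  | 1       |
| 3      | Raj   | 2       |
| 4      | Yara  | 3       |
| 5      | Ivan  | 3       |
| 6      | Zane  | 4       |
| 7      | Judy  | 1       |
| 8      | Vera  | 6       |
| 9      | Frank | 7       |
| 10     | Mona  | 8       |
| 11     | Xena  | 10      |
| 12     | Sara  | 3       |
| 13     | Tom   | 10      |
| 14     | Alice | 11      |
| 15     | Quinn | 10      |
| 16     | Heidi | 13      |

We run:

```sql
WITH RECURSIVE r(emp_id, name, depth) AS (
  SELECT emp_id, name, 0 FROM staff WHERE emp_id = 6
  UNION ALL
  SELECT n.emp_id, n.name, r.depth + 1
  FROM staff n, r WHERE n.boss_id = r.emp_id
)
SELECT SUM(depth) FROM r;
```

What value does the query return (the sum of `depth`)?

Base: emp_id=6 (Zane) at depth 0.
Iteration 1: rows with boss_id in {6} -> Vera (id 8, depth 1).
Iteration 2: rows with boss_id in {8} -> Mona (id 10, depth 2).
Iteration 3: rows with boss_id in {10} -> Xena (id 11, depth 3), Tom (id 13, depth 3), Quinn (id 15, depth 3).
Iteration 4: rows with boss_id in {11,13,15} -> Alice (id 14, depth 4), Heidi (id 16, depth 4).
Iteration 5: no rows with boss_id in {14,16}; recursion stops.
SUM(depth) = 0 + 1 + 2 + 3 + 3 + 3 + 4 + 4 = 20.

20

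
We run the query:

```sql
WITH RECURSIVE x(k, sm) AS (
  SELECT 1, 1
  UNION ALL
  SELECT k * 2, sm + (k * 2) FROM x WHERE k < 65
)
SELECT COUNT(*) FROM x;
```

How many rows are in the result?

8

Base: k=1, sm=1.
Iteration 1: 1 < 65 holds -> k = 1 * 2 = 2, sm = 1 + 2 = 3.
Iteration 2: 2 < 65 holds -> k = 2 * 2 = 4, sm = 3 + 4 = 7.
Iteration 3: 4 < 65 holds -> k = 4 * 2 = 8, sm = 7 + 8 = 15.
Iteration 4: 8 < 65 holds -> k = 8 * 2 = 16, sm = 15 + 16 = 31.
Iteration 5: 16 < 65 holds -> k = 16 * 2 = 32, sm = 31 + 32 = 63.
Iteration 6: 32 < 65 holds -> k = 32 * 2 = 64, sm = 63 + 64 = 127.
Iteration 7: 64 < 65 holds -> k = 64 * 2 = 128, sm = 127 + 128 = 255.
Iteration 8: 128 < 65 fails; recursion stops.
Total rows emitted: 8.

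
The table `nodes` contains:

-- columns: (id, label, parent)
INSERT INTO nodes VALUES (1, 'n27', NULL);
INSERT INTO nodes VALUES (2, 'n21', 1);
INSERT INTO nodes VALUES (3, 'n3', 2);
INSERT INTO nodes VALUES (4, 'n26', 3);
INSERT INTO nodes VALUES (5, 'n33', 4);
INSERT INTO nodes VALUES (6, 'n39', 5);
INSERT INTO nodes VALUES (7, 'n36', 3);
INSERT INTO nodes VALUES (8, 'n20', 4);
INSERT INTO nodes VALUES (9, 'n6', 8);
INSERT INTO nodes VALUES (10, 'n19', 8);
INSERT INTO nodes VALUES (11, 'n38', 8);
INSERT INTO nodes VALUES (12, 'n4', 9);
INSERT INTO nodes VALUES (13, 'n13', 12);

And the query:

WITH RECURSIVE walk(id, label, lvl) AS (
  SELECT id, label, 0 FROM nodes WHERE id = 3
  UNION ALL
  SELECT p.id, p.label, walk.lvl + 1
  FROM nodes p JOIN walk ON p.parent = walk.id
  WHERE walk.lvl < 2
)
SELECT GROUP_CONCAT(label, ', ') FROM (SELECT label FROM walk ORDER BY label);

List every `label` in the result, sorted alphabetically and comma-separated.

Base: id=3 (n3) at lvl 0.
Iteration 1: rows with parent in {3} -> n26 (id 4, lvl 1), n36 (id 7, lvl 1).
Iteration 2: rows with parent in {4,7} -> n33 (id 5, lvl 2), n20 (id 8, lvl 2).
Iteration 3: lvl < 2 fails for all current rows; recursion stops.

n20, n26, n3, n33, n36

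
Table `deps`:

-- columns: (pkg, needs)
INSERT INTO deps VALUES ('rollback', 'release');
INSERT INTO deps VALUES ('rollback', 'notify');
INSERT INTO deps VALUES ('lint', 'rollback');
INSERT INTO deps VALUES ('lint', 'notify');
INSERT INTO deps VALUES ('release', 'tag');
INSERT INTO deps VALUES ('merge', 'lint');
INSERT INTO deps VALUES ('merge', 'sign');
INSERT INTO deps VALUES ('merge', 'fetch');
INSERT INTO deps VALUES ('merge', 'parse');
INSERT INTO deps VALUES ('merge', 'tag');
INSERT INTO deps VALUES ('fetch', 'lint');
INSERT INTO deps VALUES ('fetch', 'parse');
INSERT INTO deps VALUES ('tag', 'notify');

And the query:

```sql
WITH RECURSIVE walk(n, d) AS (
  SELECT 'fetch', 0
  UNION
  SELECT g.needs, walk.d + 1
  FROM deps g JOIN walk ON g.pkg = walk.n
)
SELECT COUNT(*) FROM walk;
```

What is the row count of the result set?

9

Base: (fetch, d=0).
Iteration 1: edges from {fetch} -> (lint, d=1), (parse, d=1).
Iteration 2: edges from {lint,parse} -> (notify, d=2), (rollback, d=2).
Iteration 3: edges from {notify,rollback} -> (notify, d=3), (release, d=3).
Iteration 4: edges from {notify,release} -> (tag, d=4).
Iteration 5: edges from {tag} -> (notify, d=5).
Iteration 6: no outgoing edges from {notify}; recursion stops.
Total rows emitted: 9.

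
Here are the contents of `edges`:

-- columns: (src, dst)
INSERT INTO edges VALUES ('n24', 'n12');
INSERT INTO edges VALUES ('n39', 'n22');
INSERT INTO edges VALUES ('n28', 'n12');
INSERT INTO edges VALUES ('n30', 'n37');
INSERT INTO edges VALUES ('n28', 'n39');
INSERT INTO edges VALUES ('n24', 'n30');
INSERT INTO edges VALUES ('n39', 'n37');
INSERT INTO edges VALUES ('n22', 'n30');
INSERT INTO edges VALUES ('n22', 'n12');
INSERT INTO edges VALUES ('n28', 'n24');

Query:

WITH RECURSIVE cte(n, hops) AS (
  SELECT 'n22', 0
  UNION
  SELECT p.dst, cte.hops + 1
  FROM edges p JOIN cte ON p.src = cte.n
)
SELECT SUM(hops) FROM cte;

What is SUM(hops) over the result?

4

Base: (n22, hops=0).
Iteration 1: edges from {n22} -> (n12, hops=1), (n30, hops=1).
Iteration 2: edges from {n12,n30} -> (n37, hops=2).
Iteration 3: no outgoing edges from {n37}; recursion stops.
SUM(hops) = 0 + 1 + 1 + 2 = 4.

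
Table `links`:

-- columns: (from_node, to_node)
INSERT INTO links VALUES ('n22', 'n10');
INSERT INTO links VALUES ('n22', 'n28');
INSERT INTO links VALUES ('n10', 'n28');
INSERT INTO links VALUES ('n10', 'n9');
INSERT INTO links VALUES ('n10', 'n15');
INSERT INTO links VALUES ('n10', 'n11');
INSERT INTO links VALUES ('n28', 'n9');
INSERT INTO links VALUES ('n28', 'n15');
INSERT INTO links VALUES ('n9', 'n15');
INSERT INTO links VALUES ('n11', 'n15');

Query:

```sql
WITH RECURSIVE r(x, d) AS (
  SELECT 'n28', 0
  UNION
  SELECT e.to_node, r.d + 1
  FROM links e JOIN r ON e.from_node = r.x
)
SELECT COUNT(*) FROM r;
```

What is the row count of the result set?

Base: (n28, d=0).
Iteration 1: edges from {n28} -> (n15, d=1), (n9, d=1).
Iteration 2: edges from {n15,n9} -> (n15, d=2).
Iteration 3: no outgoing edges from {n15}; recursion stops.
Total rows emitted: 4.

4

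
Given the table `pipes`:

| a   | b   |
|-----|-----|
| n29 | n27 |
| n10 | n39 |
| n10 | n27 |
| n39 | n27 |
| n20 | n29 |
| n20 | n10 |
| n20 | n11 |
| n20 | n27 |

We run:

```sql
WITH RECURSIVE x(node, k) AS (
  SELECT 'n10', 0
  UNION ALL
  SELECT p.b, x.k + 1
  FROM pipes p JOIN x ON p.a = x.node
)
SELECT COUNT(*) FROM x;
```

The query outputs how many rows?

4

Base: (n10, k=0).
Iteration 1: edges from {n10} -> (n27, k=1), (n39, k=1).
Iteration 2: edges from {n27,n39} -> (n27, k=2).
Iteration 3: no outgoing edges from {n27}; recursion stops.
Total rows emitted: 4.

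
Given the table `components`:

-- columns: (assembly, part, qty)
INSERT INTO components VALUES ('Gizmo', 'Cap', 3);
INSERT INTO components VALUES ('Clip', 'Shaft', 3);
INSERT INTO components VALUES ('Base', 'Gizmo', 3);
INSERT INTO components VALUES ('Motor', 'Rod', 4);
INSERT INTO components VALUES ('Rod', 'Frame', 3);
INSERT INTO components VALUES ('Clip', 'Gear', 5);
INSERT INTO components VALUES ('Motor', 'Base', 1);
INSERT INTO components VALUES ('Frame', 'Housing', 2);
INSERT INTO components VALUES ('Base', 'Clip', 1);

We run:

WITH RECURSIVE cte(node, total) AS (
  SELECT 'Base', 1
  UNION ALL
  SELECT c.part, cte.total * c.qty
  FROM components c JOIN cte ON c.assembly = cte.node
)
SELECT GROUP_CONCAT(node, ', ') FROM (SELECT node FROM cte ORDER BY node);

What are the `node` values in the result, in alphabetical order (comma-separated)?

Base: (Base, total=1).
Iteration 1: components of {Base} -> Clip = 1*1 = 1, Gizmo = 1*3 = 3.
Iteration 2: components of {Clip,Gizmo} -> Cap = 3*3 = 9, Gear = 1*5 = 5, Shaft = 1*3 = 3.
Iteration 3: no further components; recursion stops.

Base, Cap, Clip, Gear, Gizmo, Shaft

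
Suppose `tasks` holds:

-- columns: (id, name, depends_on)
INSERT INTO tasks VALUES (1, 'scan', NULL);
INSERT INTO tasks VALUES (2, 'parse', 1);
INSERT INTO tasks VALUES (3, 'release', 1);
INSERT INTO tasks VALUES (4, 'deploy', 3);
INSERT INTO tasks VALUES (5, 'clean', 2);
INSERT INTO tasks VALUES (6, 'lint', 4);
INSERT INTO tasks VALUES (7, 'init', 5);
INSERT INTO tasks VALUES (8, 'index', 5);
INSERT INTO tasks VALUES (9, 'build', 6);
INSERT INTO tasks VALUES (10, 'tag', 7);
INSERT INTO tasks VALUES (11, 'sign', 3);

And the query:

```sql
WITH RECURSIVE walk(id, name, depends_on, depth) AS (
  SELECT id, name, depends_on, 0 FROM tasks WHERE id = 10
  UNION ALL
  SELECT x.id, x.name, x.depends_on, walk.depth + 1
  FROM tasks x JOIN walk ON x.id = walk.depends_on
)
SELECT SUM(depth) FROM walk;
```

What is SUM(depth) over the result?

10

Base: id=10 (tag), depends_on=7, depth 0.
Iteration 1: join on id=7 -> init (id 7, depends_on=5, depth 1).
Iteration 2: join on id=5 -> clean (id 5, depends_on=2, depth 2).
Iteration 3: join on id=2 -> parse (id 2, depends_on=1, depth 3).
Iteration 4: join on id=1 -> scan (id 1, depends_on=NULL, depth 4).
Iteration 5: depends_on is NULL; no match; recursion stops.
SUM(depth) = 0 + 1 + 2 + 3 + 4 = 10.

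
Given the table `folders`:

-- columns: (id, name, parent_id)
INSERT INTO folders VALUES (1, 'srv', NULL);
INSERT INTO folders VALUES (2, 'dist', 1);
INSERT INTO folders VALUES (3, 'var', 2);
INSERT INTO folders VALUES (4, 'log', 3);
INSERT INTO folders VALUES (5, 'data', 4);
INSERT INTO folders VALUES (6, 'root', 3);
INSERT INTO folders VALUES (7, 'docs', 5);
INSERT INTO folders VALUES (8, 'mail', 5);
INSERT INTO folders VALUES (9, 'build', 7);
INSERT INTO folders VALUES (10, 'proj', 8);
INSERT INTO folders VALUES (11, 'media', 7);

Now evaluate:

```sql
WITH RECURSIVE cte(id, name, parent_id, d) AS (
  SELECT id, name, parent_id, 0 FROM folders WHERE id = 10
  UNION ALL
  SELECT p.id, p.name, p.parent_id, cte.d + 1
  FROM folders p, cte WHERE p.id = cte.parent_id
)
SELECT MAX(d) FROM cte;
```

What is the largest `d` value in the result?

6

Base: id=10 (proj), parent_id=8, d 0.
Iteration 1: join on id=8 -> mail (id 8, parent_id=5, d 1).
Iteration 2: join on id=5 -> data (id 5, parent_id=4, d 2).
Iteration 3: join on id=4 -> log (id 4, parent_id=3, d 3).
Iteration 4: join on id=3 -> var (id 3, parent_id=2, d 4).
Iteration 5: join on id=2 -> dist (id 2, parent_id=1, d 5).
Iteration 6: join on id=1 -> srv (id 1, parent_id=NULL, d 6).
Iteration 7: parent_id is NULL; no match; recursion stops.
d values: 0, 1, 2, 3, 4, 5, 6; the maximum is 6.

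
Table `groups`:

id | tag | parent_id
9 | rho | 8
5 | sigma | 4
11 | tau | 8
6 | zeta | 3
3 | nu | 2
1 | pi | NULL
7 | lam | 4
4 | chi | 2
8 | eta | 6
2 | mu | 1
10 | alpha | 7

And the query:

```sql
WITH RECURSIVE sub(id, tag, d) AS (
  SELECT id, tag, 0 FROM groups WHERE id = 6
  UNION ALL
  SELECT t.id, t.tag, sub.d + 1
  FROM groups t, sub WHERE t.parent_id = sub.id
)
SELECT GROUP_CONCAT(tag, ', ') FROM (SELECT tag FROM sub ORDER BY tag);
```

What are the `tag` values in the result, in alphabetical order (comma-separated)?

eta, rho, tau, zeta

Base: id=6 (zeta) at d 0.
Iteration 1: rows with parent_id in {6} -> eta (id 8, d 1).
Iteration 2: rows with parent_id in {8} -> rho (id 9, d 2), tau (id 11, d 2).
Iteration 3: no rows with parent_id in {9,11}; recursion stops.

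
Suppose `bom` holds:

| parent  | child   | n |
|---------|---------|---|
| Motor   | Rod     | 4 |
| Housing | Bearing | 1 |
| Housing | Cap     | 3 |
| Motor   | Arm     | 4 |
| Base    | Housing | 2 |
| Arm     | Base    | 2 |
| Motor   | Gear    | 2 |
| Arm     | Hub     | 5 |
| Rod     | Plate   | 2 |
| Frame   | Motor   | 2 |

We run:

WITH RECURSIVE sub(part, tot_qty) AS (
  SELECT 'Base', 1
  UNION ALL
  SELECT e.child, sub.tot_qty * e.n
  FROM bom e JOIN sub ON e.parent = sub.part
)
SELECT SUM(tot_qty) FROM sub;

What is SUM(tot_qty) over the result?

11

Base: (Base, tot_qty=1).
Iteration 1: components of {Base} -> Housing = 1*2 = 2.
Iteration 2: components of {Housing} -> Bearing = 2*1 = 2, Cap = 2*3 = 6.
Iteration 3: no further components; recursion stops.
SUM(tot_qty) = 1 + 2 + 6 + 2 = 11.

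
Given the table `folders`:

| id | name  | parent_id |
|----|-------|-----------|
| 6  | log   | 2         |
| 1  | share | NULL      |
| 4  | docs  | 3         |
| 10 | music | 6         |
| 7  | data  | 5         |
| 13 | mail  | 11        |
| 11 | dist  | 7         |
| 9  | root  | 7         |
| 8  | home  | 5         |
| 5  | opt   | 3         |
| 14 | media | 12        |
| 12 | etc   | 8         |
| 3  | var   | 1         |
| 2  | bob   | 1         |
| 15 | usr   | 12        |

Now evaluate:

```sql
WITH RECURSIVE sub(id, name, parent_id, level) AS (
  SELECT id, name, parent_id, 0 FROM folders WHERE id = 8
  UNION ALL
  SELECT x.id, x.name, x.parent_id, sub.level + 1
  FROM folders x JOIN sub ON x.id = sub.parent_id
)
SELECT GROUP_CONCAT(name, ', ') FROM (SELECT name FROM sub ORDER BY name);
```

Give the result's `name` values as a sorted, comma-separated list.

home, opt, share, var

Base: id=8 (home), parent_id=5, level 0.
Iteration 1: join on id=5 -> opt (id 5, parent_id=3, level 1).
Iteration 2: join on id=3 -> var (id 3, parent_id=1, level 2).
Iteration 3: join on id=1 -> share (id 1, parent_id=NULL, level 3).
Iteration 4: parent_id is NULL; no match; recursion stops.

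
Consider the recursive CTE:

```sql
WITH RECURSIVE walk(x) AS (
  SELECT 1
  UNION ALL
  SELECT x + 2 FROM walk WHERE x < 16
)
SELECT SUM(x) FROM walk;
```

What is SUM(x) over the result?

81

Base: x=1.
Iteration 1: 1 < 16 holds -> x = 1 + 2 = 3.
Iteration 2: 3 < 16 holds -> x = 3 + 2 = 5.
Iteration 3: 5 < 16 holds -> x = 5 + 2 = 7.
Iteration 4: 7 < 16 holds -> x = 7 + 2 = 9.
Iteration 5: 9 < 16 holds -> x = 9 + 2 = 11.
Iteration 6: 11 < 16 holds -> x = 11 + 2 = 13.
Iteration 7: 13 < 16 holds -> x = 13 + 2 = 15.
Iteration 8: 15 < 16 holds -> x = 15 + 2 = 17.
Iteration 9: 17 < 16 fails; recursion stops.
SUM(x) = 1 + 3 + 5 + 7 + 9 + 11 + 13 + 15 + 17 = 81.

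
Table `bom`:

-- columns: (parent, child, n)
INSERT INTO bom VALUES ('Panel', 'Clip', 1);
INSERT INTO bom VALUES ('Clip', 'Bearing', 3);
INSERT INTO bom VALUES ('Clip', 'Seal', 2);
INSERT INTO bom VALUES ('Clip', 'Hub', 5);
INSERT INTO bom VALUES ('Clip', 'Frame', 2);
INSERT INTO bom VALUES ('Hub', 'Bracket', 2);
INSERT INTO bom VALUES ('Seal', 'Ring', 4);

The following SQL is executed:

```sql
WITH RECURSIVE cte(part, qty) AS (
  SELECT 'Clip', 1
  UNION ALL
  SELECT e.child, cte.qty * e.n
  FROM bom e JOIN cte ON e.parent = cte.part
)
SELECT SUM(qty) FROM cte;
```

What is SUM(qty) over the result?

31

Base: (Clip, qty=1).
Iteration 1: components of {Clip} -> Bearing = 1*3 = 3, Frame = 1*2 = 2, Hub = 1*5 = 5, Seal = 1*2 = 2.
Iteration 2: components of {Bearing,Frame,Hub,Seal} -> Bracket = 5*2 = 10, Ring = 2*4 = 8.
Iteration 3: no further components; recursion stops.
SUM(qty) = 1 + 3 + 2 + 5 + 2 + 8 + 10 = 31.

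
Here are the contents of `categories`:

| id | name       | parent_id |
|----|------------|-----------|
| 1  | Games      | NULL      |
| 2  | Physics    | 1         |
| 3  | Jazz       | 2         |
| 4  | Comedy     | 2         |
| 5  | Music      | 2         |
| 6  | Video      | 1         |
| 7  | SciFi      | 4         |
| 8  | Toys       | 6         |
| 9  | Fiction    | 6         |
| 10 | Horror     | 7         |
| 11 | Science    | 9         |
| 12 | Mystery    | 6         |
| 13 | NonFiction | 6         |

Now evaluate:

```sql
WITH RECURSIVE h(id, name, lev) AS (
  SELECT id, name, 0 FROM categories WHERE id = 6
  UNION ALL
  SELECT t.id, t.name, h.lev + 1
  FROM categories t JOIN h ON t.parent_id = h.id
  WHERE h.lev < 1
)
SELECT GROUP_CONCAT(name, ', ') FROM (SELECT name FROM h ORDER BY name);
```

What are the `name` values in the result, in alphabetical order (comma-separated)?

Base: id=6 (Video) at lev 0.
Iteration 1: rows with parent_id in {6} -> Toys (id 8, lev 1), Fiction (id 9, lev 1), Mystery (id 12, lev 1), NonFiction (id 13, lev 1).
Iteration 2: lev < 1 fails for all current rows; recursion stops.

Fiction, Mystery, NonFiction, Toys, Video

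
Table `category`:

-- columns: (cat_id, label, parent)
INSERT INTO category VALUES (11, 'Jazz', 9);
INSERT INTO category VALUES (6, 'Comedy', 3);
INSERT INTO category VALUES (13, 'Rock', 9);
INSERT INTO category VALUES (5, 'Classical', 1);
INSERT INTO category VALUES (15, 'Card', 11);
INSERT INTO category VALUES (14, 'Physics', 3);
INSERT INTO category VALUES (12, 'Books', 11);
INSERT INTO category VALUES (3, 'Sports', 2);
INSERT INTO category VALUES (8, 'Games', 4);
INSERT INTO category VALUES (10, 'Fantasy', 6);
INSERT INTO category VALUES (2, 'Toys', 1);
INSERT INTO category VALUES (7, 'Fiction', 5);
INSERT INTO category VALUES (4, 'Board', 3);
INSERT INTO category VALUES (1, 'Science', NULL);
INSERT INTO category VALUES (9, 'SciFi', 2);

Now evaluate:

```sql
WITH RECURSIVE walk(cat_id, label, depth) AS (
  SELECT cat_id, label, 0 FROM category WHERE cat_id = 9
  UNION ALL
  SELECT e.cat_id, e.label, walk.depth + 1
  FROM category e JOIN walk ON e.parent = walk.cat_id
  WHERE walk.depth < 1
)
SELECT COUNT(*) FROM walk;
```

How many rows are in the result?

3

Base: cat_id=9 (SciFi) at depth 0.
Iteration 1: rows with parent in {9} -> Jazz (id 11, depth 1), Rock (id 13, depth 1).
Iteration 2: depth < 1 fails for all current rows; recursion stops.
Total rows emitted: 3.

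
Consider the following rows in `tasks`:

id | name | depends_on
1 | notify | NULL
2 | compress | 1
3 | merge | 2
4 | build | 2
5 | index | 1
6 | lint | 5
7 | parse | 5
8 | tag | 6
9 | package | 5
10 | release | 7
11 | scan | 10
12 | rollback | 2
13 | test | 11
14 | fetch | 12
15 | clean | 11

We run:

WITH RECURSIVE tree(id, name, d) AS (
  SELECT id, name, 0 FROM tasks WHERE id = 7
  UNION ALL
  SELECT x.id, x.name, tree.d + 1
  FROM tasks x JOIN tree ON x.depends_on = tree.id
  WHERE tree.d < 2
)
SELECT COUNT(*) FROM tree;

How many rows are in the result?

3

Base: id=7 (parse) at d 0.
Iteration 1: rows with depends_on in {7} -> release (id 10, d 1).
Iteration 2: rows with depends_on in {10} -> scan (id 11, d 2).
Iteration 3: d < 2 fails for all current rows; recursion stops.
Total rows emitted: 3.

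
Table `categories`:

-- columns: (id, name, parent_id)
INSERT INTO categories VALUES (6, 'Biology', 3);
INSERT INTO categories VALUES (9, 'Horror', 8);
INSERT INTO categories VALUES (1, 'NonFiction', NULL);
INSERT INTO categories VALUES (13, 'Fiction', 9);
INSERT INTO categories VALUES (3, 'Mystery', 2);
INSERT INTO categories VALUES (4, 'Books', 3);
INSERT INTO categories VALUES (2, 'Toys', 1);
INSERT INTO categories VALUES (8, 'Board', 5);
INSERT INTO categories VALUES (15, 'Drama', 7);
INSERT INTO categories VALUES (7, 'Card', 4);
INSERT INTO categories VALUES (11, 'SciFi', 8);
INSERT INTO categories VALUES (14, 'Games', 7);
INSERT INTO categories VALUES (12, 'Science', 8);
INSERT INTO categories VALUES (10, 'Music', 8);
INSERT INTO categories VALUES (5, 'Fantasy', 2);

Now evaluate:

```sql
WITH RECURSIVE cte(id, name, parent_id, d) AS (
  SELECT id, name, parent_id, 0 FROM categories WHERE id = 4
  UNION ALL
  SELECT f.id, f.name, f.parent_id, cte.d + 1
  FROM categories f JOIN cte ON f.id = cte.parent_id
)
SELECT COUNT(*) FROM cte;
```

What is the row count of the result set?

Base: id=4 (Books), parent_id=3, d 0.
Iteration 1: join on id=3 -> Mystery (id 3, parent_id=2, d 1).
Iteration 2: join on id=2 -> Toys (id 2, parent_id=1, d 2).
Iteration 3: join on id=1 -> NonFiction (id 1, parent_id=NULL, d 3).
Iteration 4: parent_id is NULL; no match; recursion stops.
Total rows emitted: 4.

4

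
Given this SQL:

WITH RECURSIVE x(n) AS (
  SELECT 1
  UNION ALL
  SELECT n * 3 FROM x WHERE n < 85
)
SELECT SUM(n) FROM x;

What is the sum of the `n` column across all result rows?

Base: n=1.
Iteration 1: 1 < 85 holds -> n = 1 * 3 = 3.
Iteration 2: 3 < 85 holds -> n = 3 * 3 = 9.
Iteration 3: 9 < 85 holds -> n = 9 * 3 = 27.
Iteration 4: 27 < 85 holds -> n = 27 * 3 = 81.
Iteration 5: 81 < 85 holds -> n = 81 * 3 = 243.
Iteration 6: 243 < 85 fails; recursion stops.
SUM(n) = 1 + 3 + 9 + 27 + 81 + 243 = 364.

364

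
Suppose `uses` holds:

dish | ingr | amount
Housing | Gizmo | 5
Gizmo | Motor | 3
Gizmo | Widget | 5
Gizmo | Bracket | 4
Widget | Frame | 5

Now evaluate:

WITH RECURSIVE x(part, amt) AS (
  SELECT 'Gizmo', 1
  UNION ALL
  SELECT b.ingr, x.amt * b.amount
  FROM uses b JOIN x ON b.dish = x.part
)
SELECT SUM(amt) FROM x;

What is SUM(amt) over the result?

Base: (Gizmo, amt=1).
Iteration 1: components of {Gizmo} -> Bracket = 1*4 = 4, Motor = 1*3 = 3, Widget = 1*5 = 5.
Iteration 2: components of {Bracket,Motor,Widget} -> Frame = 5*5 = 25.
Iteration 3: no further components; recursion stops.
SUM(amt) = 1 + 3 + 5 + 4 + 25 = 38.

38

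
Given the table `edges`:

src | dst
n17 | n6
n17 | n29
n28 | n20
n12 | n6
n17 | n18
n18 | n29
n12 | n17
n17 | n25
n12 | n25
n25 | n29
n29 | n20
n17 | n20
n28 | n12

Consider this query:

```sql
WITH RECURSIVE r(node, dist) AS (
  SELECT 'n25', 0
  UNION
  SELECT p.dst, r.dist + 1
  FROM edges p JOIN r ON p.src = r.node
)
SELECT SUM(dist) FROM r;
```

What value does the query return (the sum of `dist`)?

3

Base: (n25, dist=0).
Iteration 1: edges from {n25} -> (n29, dist=1).
Iteration 2: edges from {n29} -> (n20, dist=2).
Iteration 3: no outgoing edges from {n20}; recursion stops.
SUM(dist) = 0 + 1 + 2 = 3.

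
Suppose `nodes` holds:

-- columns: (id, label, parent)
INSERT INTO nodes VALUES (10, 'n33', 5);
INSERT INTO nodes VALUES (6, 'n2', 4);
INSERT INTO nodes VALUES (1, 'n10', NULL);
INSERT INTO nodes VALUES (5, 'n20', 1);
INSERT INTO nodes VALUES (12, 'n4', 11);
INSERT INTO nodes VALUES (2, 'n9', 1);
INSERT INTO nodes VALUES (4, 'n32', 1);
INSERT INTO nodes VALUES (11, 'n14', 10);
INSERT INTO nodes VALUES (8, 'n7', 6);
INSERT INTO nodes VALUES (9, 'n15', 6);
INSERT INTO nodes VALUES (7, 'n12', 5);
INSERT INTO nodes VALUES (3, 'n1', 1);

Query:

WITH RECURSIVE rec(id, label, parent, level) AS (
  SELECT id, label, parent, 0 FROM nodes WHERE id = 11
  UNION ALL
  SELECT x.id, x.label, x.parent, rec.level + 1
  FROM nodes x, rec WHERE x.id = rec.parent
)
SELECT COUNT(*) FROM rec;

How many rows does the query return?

4

Base: id=11 (n14), parent=10, level 0.
Iteration 1: join on id=10 -> n33 (id 10, parent=5, level 1).
Iteration 2: join on id=5 -> n20 (id 5, parent=1, level 2).
Iteration 3: join on id=1 -> n10 (id 1, parent=NULL, level 3).
Iteration 4: parent is NULL; no match; recursion stops.
Total rows emitted: 4.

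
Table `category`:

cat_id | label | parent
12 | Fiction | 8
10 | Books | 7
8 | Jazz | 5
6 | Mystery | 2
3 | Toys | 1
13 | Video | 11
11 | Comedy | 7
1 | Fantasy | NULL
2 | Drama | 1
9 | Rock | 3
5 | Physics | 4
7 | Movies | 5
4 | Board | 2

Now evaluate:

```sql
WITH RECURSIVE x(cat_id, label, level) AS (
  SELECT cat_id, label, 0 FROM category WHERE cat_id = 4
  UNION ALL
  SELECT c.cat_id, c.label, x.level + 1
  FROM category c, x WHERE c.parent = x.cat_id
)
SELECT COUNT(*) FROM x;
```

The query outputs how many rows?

8

Base: cat_id=4 (Board) at level 0.
Iteration 1: rows with parent in {4} -> Physics (id 5, level 1).
Iteration 2: rows with parent in {5} -> Movies (id 7, level 2), Jazz (id 8, level 2).
Iteration 3: rows with parent in {7,8} -> Books (id 10, level 3), Comedy (id 11, level 3), Fiction (id 12, level 3).
Iteration 4: rows with parent in {10,11,12} -> Video (id 13, level 4).
Iteration 5: no rows with parent in {13}; recursion stops.
Total rows emitted: 8.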